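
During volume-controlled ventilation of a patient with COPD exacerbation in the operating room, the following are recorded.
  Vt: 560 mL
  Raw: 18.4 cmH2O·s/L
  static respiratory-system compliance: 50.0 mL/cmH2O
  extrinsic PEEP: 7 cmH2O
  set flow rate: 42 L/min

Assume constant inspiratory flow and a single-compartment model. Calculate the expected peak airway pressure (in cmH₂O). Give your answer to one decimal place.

Flow: 42 L/min ÷ 60 = 0.7 L/s.
Equation of motion (constant flow): PIP = Vt/C + R·V̇ + PEEP.
PIP = 560/50.0 + 18.4×0.7 + 7 = 11.2 + 12.88 + 7 = 31.08 cmH2O.

31.1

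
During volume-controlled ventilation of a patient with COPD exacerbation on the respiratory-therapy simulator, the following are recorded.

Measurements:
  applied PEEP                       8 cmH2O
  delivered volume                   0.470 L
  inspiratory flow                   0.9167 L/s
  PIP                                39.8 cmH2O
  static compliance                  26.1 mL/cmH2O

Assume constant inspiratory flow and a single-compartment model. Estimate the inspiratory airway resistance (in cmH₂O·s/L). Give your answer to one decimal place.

15.0

Equation of motion (constant flow): PIP = Vt/C + R·V̇ + PEEP.
R·V̇ = PIP − Vt/C − PEEP = 39.8 − 470/26.1 − 8 = 39.8 − 18.008 − 8 = 13.792 cmH2O.
R = 13.792 / 0.9167 = 15.045 cmH2O·s/L.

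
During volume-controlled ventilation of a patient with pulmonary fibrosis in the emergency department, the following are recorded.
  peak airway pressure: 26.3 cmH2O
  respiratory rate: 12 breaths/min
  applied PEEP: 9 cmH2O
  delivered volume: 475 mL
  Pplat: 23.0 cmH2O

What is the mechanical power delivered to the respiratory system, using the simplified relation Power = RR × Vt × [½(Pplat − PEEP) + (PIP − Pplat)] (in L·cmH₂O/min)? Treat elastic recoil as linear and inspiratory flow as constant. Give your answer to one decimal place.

Per-breath work = Vt × [½(Pplat−PEEP) + (PIP−Pplat)] = 0.475 × [0.5×14.0 + 3.3] = 0.475 × 10.3 = 4.893 L·cmH2O.
Power = 12 × 4.893 = 58.716 L·cmH2O/min.

58.7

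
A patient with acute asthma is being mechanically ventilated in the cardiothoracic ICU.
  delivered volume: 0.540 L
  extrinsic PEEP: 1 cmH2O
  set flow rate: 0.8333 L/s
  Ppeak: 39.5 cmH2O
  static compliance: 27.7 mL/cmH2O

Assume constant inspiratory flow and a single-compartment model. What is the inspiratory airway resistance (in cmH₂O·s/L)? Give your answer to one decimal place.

Equation of motion (constant flow): PIP = Vt/C + R·V̇ + PEEP.
R·V̇ = PIP − Vt/C − PEEP = 39.5 − 540/27.7 − 1 = 39.5 − 19.495 − 1 = 19.005 cmH2O.
R = 19.005 / 0.8333 = 22.807 cmH2O·s/L.

22.8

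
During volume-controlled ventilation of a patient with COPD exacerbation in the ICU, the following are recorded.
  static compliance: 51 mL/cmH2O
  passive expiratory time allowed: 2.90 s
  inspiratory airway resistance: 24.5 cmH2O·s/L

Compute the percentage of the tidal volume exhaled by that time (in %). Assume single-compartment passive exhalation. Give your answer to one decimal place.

90.2

τ = R × C = 24.5 × 51 mL/cmH2O = 24.5 × 0.051 L/cmH2O = 1.25 s.
Passive exhalation: V(t)/V₀ = e^(−t/τ) = e^(−2.90/1.25) = 0.09827.
Fraction exhaled = 1 − 0.09827 = 0.9017 → 90.17%.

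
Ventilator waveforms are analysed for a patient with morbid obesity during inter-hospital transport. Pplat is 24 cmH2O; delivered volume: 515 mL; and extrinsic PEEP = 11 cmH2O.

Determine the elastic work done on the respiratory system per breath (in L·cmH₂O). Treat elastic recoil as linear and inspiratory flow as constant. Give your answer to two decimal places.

3.35

Elastic work ≈ ½ × (Pplat − PEEP) × Vt = 0.5 × (24 − 11) × 0.515 L = 0.5 × 13.0 × 0.515 = 3.348 L·cmH2O.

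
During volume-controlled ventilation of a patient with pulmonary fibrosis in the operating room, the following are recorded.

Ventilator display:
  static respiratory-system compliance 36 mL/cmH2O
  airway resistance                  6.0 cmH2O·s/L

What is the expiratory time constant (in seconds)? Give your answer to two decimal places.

τ = R × C = 6.0 × 36 mL/cmH2O = 6.0 × 0.036 L/cmH2O = 0.216 s.

0.22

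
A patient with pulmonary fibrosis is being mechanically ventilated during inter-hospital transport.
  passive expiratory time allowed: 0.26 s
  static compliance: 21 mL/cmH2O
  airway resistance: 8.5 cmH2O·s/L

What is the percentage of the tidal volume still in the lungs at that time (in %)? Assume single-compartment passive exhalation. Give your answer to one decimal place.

τ = R × C = 8.5 × 21 mL/cmH2O = 8.5 × 0.021 L/cmH2O = 0.1785 s.
Passive exhalation: V(t)/V₀ = e^(−t/τ) = e^(−0.26/0.1785) = 0.233.
Fraction remaining = 0.233 → 23.3%.

23.3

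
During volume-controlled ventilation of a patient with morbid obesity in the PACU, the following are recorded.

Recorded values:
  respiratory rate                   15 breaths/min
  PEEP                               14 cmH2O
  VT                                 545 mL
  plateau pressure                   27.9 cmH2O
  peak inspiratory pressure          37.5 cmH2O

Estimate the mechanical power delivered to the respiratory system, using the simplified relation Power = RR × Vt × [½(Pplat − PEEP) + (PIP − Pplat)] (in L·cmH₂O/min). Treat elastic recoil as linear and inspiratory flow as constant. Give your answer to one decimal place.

135.3

Per-breath work = Vt × [½(Pplat−PEEP) + (PIP−Pplat)] = 0.545 × [0.5×13.9 + 9.6] = 0.545 × 16.55 = 9.02 L·cmH2O.
Power = 15 × 9.02 = 135.3 L·cmH2O/min.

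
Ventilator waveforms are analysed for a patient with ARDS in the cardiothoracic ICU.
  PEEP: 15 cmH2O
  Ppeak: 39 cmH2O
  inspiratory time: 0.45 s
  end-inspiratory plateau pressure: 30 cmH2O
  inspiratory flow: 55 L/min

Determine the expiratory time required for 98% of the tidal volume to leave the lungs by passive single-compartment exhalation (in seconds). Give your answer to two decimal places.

1.06

Flow: 55 L/min ÷ 60 = 0.9167 L/s.
Vt = flow × Ti = 0.9167 L/s × 0.45 s × 1000 mL/L = 412.52 mL.
R = (PIP − Pplat)/V̇ = (39 − 30) / 0.9167 = 9.0/0.9167 = 9.818 cmH2O·s/L.
C = Vt/(Pplat − PEEP) = 412.52 / (30 − 15) = 412.52/15.0 = 27.501 mL/cmH2O.
τ = R × C = 9.818 × 0.0275 L/cmH2O = 0.27 s.
t = −τ·ln(1 − 0.98) = −0.27·ln(0.02) = 1.056 s.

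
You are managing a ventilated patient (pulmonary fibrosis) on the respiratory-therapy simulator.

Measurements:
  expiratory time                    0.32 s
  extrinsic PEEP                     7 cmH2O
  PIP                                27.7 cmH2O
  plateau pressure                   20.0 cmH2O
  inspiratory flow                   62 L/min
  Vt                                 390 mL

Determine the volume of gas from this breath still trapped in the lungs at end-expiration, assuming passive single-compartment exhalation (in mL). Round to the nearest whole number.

93

Flow: 62 L/min ÷ 60 = 1.0333 L/s.
R = (PIP − Pplat)/V̇ = (27.7 − 20.0) / 1.0333 = 7.7/1.0333 = 7.452 cmH2O·s/L.
C = Vt/(Pplat − PEEP) = 390.0 / (20.0 − 7) = 390.0/13.0 = 30.0 mL/cmH2O.
τ = R × C = 7.452 × 0.03 L/cmH2O = 0.2236 s.
Fraction remaining = e^(−Te/τ) = e^(−0.32/0.2236) = 0.239.
Trapped volume = 390.0 × 0.239 = 93.21 mL.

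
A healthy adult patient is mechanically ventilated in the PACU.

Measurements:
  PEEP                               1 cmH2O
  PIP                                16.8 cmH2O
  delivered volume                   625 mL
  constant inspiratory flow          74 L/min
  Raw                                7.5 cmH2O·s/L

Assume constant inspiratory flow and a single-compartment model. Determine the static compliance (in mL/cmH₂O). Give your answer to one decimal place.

Flow: 74 L/min ÷ 60 = 1.2333 L/s.
Equation of motion (constant flow): PIP = Vt/C + R·V̇ + PEEP.
Vt/C = PIP − R·V̇ − PEEP = 16.8 − 7.5×1.2333 − 1 = 16.8 − 9.25 − 1 = 6.55 cmH2O.
C = Vt / 6.55 = 625 / 6.55 = 95.42 mL/cmH2O.

95.4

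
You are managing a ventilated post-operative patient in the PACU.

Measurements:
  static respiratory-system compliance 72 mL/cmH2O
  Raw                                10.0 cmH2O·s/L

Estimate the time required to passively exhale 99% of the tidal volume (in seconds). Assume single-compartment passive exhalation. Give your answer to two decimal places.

τ = R × C = 10.0 × 72 mL/cmH2O = 10.0 × 0.072 L/cmH2O = 0.72 s.
Exhaled fraction f = 1 − e^(−t/τ) → t = −τ·ln(1 − f) = −0.72·ln(0.01) = 3.316 s.

3.32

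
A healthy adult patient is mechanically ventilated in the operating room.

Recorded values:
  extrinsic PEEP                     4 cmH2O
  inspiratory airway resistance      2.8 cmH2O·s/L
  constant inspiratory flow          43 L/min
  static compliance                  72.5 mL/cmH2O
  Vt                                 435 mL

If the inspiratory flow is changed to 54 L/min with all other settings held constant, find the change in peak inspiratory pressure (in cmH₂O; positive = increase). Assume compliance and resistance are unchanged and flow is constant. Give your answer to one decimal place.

0.5

Flow: 43 L/min ÷ 60 = 0.7167 L/s.
New flow: 54 L/min ÷ 60 = 0.9 L/s.
PIP = Vt/C + R·V̇ + PEEP (constant-flow equation of motion).
Only the resistive term changes: ΔPIP = R × ΔV̇ = 2.8 × (0.9 − 0.7167) = 2.8 × 0.1833 = 0.5132 cmH2O.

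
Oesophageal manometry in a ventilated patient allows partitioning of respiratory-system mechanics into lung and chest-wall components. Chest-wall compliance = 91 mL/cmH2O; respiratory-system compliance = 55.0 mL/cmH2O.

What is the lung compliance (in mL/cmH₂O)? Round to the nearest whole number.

139

1/CL = 1/Crs − 1/Ccw.
1/CL = 1/55.0 − 1/91 = 0.007193.
CL = 139.02 mL/cmH2O.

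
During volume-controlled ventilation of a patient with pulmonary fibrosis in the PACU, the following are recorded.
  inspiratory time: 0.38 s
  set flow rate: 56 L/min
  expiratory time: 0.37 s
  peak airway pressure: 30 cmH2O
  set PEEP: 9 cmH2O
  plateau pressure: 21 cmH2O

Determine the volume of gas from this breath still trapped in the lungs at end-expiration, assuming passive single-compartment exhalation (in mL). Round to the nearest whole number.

Flow: 56 L/min ÷ 60 = 0.9333 L/s.
Vt = flow × Ti = 0.9333 L/s × 0.38 s × 1000 mL/L = 354.65 mL.
R = (PIP − Pplat)/V̇ = (30 − 21) / 0.9333 = 9.0/0.9333 = 9.643 cmH2O·s/L.
C = Vt/(Pplat − PEEP) = 354.65 / (21 − 9) = 354.65/12.0 = 29.554 mL/cmH2O.
τ = R × C = 9.643 × 0.02955 L/cmH2O = 0.285 s.
Fraction remaining = e^(−Te/τ) = e^(−0.37/0.285) = 0.273.
Trapped volume = 354.65 × 0.273 = 96.819 mL.

97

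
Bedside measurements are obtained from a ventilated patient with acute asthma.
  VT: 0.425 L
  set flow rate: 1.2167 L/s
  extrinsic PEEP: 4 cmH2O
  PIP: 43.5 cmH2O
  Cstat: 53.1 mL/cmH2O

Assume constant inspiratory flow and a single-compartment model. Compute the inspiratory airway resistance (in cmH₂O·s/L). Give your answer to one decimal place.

25.9

Equation of motion (constant flow): PIP = Vt/C + R·V̇ + PEEP.
R·V̇ = PIP − Vt/C − PEEP = 43.5 − 425/53.1 − 4 = 43.5 − 8.004 − 4 = 31.496 cmH2O.
R = 31.496 / 1.2167 = 25.886 cmH2O·s/L.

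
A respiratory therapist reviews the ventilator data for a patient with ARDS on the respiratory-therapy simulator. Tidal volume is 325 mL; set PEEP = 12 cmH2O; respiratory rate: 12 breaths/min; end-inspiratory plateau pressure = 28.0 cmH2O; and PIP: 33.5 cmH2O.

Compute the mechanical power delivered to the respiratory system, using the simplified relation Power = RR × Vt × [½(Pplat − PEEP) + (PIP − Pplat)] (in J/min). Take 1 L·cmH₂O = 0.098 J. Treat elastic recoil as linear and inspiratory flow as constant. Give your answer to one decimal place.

Per-breath work = Vt × [½(Pplat−PEEP) + (PIP−Pplat)] = 0.325 × [0.5×16.0 + 5.5] = 0.325 × 13.5 = 4.388 L·cmH2O.
Power = 12 × 4.388 = 52.656 L·cmH2O/min.
× 0.098 J/(L·cmH2O) → 5.16 J/min.

5.2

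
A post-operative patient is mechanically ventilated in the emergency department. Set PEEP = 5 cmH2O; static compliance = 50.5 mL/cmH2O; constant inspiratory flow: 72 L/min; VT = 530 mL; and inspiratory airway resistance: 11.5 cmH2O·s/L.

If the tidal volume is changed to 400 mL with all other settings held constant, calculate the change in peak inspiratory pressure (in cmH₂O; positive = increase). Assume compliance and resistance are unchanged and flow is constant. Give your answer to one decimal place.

-2.6

PIP = Vt/C + R·V̇ + PEEP (constant-flow equation of motion).
Only the elastic term changes: ΔPIP = ΔVt / C = (400 − 530) / 50.5 = -2.574 cmH2O.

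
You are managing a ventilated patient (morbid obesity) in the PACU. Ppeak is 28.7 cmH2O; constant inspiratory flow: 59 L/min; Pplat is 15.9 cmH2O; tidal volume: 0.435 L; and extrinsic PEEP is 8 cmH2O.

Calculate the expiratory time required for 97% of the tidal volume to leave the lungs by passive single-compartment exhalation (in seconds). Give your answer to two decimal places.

Flow: 59 L/min ÷ 60 = 0.9833 L/s.
R = (PIP − Pplat)/V̇ = (28.7 − 15.9) / 0.9833 = 12.8/0.9833 = 13.017 cmH2O·s/L.
C = Vt/(Pplat − PEEP) = 435.0 / (15.9 − 8) = 435.0/7.9 = 55.063 mL/cmH2O.
τ = R × C = 13.017 × 0.05506 L/cmH2O = 0.7167 s.
t = −τ·ln(1 − 0.97) = −0.7167·ln(0.03) = 2.513 s.

2.51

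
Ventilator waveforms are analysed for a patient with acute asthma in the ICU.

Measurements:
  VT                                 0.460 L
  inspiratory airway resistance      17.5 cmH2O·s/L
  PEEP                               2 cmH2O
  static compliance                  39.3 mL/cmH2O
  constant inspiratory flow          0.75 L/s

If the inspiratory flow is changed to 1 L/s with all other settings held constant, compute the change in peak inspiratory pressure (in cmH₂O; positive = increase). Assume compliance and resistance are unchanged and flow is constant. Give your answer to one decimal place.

PIP = Vt/C + R·V̇ + PEEP (constant-flow equation of motion).
Only the resistive term changes: ΔPIP = R × ΔV̇ = 17.5 × (1 − 0.75) = 17.5 × 0.25 = 4.375 cmH2O.

4.4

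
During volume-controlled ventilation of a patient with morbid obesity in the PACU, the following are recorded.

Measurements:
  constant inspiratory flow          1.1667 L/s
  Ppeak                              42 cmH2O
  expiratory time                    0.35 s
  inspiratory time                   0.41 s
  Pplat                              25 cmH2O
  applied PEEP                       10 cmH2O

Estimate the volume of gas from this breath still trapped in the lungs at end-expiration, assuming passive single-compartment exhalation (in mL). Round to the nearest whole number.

225

Vt = flow × Ti = 1.1667 L/s × 0.41 s × 1000 mL/L = 478.35 mL.
R = (PIP − Pplat)/V̇ = (42 − 25) / 1.1667 = 17.0/1.1667 = 14.571 cmH2O·s/L.
C = Vt/(Pplat − PEEP) = 478.35 / (25 − 10) = 478.35/15.0 = 31.89 mL/cmH2O.
τ = R × C = 14.571 × 0.03189 L/cmH2O = 0.4647 s.
Fraction remaining = e^(−Te/τ) = e^(−0.35/0.4647) = 0.4709.
Trapped volume = 478.35 × 0.4709 = 225.26 mL.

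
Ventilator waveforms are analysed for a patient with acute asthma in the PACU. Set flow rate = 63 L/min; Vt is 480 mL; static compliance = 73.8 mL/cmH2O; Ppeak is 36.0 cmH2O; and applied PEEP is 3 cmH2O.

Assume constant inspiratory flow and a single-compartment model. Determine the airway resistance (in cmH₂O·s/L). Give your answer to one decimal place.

25.2

Flow: 63 L/min ÷ 60 = 1.05 L/s.
Equation of motion (constant flow): PIP = Vt/C + R·V̇ + PEEP.
R·V̇ = PIP − Vt/C − PEEP = 36.0 − 480/73.8 − 3 = 36.0 − 6.504 − 3 = 26.496 cmH2O.
R = 26.496 / 1.05 = 25.234 cmH2O·s/L.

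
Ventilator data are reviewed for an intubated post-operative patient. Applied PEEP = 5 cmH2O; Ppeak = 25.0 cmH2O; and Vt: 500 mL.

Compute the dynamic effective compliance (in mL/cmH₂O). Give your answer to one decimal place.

Dynamic compliance = Vt / (PIP − PEEP) = 500 / (25.0 − 5) = 500 / 20.0 = 25.0 mL/cmH2O.

25.0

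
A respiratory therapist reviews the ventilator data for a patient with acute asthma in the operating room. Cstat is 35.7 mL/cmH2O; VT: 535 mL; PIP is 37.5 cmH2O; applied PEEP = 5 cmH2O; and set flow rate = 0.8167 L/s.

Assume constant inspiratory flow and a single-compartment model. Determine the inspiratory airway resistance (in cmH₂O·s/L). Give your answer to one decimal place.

21.4

Equation of motion (constant flow): PIP = Vt/C + R·V̇ + PEEP.
R·V̇ = PIP − Vt/C − PEEP = 37.5 − 535/35.7 − 5 = 37.5 − 14.986 − 5 = 17.514 cmH2O.
R = 17.514 / 0.8167 = 21.445 cmH2O·s/L.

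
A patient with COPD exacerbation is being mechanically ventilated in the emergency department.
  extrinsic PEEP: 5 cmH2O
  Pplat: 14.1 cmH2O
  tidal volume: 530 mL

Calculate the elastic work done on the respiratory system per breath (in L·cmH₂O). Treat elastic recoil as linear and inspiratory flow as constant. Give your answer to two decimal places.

Elastic work ≈ ½ × (Pplat − PEEP) × Vt = 0.5 × (14.1 − 5) × 0.530 L = 0.5 × 9.1 × 0.530 = 2.412 L·cmH2O.

2.41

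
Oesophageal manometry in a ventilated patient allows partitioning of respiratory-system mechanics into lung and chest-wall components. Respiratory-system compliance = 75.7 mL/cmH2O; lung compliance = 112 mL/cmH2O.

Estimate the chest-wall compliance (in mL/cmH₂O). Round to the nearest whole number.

1/Ccw = 1/Crs − 1/CL.
1/Ccw = 1/75.7 − 1/112 = 0.004281.
Ccw = 233.59 mL/cmH2O.

234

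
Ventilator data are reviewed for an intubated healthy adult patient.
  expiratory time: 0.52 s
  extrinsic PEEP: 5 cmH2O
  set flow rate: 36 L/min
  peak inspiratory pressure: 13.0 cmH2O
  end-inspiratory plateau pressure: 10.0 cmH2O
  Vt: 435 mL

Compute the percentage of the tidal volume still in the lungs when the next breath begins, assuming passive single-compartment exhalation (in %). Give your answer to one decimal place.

30.3

Flow: 36 L/min ÷ 60 = 0.6 L/s.
R = (PIP − Pplat)/V̇ = (13.0 − 10.0) / 0.6 = 3.0/0.6 = 5.0 cmH2O·s/L.
C = Vt/(Pplat − PEEP) = 435.0 / (10.0 − 5) = 435.0/5.0 = 87.0 mL/cmH2O.
τ = R × C = 5.0 × 0.087 L/cmH2O = 0.435 s.
Fraction remaining at end-expiration = e^(−Te/τ) = e^(−0.52/0.435) = 0.3026 → 30.26%.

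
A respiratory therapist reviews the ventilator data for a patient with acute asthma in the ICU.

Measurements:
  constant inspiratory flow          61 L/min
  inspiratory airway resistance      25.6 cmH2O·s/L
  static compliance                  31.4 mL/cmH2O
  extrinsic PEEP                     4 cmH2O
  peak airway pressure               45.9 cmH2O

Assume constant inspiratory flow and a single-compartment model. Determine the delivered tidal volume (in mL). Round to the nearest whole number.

Flow: 61 L/min ÷ 60 = 1.0167 L/s.
Equation of motion (constant flow): PIP = Vt/C + R·V̇ + PEEP.
Vt/C = PIP − R·V̇ − PEEP = 45.9 − 26.028 − 4 = 15.872 cmH2O.
Vt = C × 15.872 = 31.4 × 15.872 = 498.38 mL.

498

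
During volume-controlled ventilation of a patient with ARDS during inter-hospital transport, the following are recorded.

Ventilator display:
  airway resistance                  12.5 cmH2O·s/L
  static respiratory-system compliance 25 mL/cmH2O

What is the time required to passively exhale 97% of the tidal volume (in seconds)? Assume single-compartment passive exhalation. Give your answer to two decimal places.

1.10

τ = R × C = 12.5 × 25 mL/cmH2O = 12.5 × 0.025 L/cmH2O = 0.3125 s.
Exhaled fraction f = 1 − e^(−t/τ) → t = −τ·ln(1 − f) = −0.3125·ln(0.03) = 1.096 s.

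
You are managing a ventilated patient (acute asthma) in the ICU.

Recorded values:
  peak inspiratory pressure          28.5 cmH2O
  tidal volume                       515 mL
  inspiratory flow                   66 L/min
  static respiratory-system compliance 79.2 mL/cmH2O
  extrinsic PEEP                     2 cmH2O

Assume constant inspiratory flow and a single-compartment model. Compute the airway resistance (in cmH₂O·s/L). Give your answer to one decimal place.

Flow: 66 L/min ÷ 60 = 1.1 L/s.
Equation of motion (constant flow): PIP = Vt/C + R·V̇ + PEEP.
R·V̇ = PIP − Vt/C − PEEP = 28.5 − 515/79.2 − 2 = 28.5 − 6.503 − 2 = 19.997 cmH2O.
R = 19.997 / 1.1 = 18.179 cmH2O·s/L.

18.2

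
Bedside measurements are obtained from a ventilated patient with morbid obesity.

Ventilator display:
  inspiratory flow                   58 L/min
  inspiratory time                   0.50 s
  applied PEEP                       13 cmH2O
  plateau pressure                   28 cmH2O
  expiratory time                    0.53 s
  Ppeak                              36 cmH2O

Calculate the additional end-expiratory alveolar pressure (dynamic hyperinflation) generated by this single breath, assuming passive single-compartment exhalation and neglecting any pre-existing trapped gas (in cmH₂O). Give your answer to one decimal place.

Flow: 58 L/min ÷ 60 = 0.9667 L/s.
Vt = flow × Ti = 0.9667 L/s × 0.50 s × 1000 mL/L = 483.35 mL.
R = (PIP − Pplat)/V̇ = (36 − 28) / 0.9667 = 8.0/0.9667 = 8.276 cmH2O·s/L.
C = Vt/(Pplat − PEEP) = 483.35 / (28 − 13) = 483.35/15.0 = 32.223 mL/cmH2O.
τ = R × C = 8.276 × 0.03222 L/cmH2O = 0.2667 s.
Fraction remaining = e^(−Te/τ) = e^(−0.53/0.2667) = 0.1371; trapped volume = 483.35 × 0.1371 = 66.267 mL.
Additional alveolar pressure from trapping ≈ V_trapped / C = 66.267 / 32.223 = 2.057 cmH2O.

2.1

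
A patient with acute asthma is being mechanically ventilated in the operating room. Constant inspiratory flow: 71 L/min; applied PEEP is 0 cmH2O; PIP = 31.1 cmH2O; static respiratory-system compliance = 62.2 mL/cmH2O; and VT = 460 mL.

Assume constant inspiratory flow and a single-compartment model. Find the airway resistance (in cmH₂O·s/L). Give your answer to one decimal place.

20.0

Flow: 71 L/min ÷ 60 = 1.1833 L/s.
Equation of motion (constant flow): PIP = Vt/C + R·V̇ + PEEP.
R·V̇ = PIP − Vt/C − PEEP = 31.1 − 460/62.2 − 0 = 31.1 − 7.395 − 0 = 23.705 cmH2O.
R = 23.705 / 1.1833 = 20.033 cmH2O·s/L.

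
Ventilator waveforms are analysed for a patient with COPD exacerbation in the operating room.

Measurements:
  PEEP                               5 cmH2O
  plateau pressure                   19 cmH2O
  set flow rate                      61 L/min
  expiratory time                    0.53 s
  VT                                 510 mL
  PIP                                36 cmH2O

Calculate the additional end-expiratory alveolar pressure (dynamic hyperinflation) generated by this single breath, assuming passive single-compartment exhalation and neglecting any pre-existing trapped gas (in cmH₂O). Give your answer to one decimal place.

5.9

Flow: 61 L/min ÷ 60 = 1.0167 L/s.
R = (PIP − Pplat)/V̇ = (36 − 19) / 1.0167 = 17.0/1.0167 = 16.721 cmH2O·s/L.
C = Vt/(Pplat − PEEP) = 510.0 / (19 − 5) = 510.0/14.0 = 36.429 mL/cmH2O.
τ = R × C = 16.721 × 0.03643 L/cmH2O = 0.6091 s.
Fraction remaining = e^(−Te/τ) = e^(−0.53/0.6091) = 0.4189; trapped volume = 510.0 × 0.4189 = 213.64 mL.
Additional alveolar pressure from trapping ≈ V_trapped / C = 213.64 / 36.429 = 5.865 cmH2O.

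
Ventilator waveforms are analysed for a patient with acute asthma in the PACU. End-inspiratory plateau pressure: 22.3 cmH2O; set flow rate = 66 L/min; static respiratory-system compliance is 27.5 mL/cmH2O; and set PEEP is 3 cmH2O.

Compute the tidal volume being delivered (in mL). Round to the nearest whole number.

Vt = Cstat × (Pplat − PEEP) = 27.5 × (22.3 − 3) = 27.5 × 19.3 = 530.75 mL.

531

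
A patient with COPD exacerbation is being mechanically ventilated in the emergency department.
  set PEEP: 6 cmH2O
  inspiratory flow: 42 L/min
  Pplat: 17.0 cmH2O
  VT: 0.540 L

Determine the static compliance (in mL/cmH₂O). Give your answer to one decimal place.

Cstat = Vt / (Pplat − PEEP) = 540 / (17.0 − 6) = 540 / 11.0 = 49.091 mL/cmH2O.

49.1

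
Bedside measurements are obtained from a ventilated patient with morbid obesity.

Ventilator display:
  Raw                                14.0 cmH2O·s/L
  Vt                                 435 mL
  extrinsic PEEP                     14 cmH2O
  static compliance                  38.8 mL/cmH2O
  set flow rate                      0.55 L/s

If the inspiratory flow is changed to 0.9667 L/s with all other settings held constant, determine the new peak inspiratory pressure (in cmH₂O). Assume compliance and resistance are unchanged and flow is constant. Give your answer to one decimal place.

38.7

PIP = Vt/C + R·V̇ + PEEP (constant-flow equation of motion).
Only the resistive term changes: ΔPIP = R × ΔV̇ = 14.0 × (0.9667 − 0.55) = 14.0 × 0.4167 = 5.834 cmH2O.
Original PIP = 435/38.8 + 14.0×0.55 + 14 = 32.911 cmH2O; new PIP = 32.911 + (5.834) = 38.745 cmH2O.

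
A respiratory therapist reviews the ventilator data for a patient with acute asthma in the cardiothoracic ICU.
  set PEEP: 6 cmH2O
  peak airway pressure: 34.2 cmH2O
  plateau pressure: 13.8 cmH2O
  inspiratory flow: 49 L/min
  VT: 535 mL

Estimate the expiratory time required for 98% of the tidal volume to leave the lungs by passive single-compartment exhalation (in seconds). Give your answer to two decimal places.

Flow: 49 L/min ÷ 60 = 0.8167 L/s.
R = (PIP − Pplat)/V̇ = (34.2 − 13.8) / 0.8167 = 20.4/0.8167 = 24.979 cmH2O·s/L.
C = Vt/(Pplat − PEEP) = 535.0 / (13.8 − 6) = 535.0/7.8 = 68.59 mL/cmH2O.
τ = R × C = 24.979 × 0.06859 L/cmH2O = 1.713 s.
t = −τ·ln(1 − 0.98) = −1.713·ln(0.02) = 6.701 s.

6.70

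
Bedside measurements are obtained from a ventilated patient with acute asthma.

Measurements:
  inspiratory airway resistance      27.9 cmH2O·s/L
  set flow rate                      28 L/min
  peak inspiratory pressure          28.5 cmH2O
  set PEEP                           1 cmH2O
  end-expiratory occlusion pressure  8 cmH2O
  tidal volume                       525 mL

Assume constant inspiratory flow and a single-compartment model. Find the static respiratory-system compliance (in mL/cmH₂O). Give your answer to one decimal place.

70.2

Flow: 28 L/min ÷ 60 = 0.4667 L/s.
Total PEEP = 8 cmH2O (set 1 + intrinsic 7); this is the baseline alveolar pressure.
Equation of motion (constant flow): PIP = Vt/C + R·V̇ + PEEP.
Vt/C = PIP − R·V̇ − PEEP = 28.5 − 27.9×0.4667 − 8 = 28.5 − 13.021 − 8 = 7.479 cmH2O.
C = Vt / 7.479 = 525 / 7.479 = 70.197 mL/cmH2O.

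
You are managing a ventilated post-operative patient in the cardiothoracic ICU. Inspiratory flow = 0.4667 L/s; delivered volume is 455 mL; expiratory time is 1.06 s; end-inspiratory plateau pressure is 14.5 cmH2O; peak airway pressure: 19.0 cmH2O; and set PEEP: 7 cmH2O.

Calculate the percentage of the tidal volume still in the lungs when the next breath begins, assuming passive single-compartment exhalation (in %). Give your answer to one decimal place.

16.3

R = (PIP − Pplat)/V̇ = (19.0 − 14.5) / 0.4667 = 4.5/0.4667 = 9.642 cmH2O·s/L.
C = Vt/(Pplat − PEEP) = 455.0 / (14.5 − 7) = 455.0/7.5 = 60.667 mL/cmH2O.
τ = R × C = 9.642 × 0.06067 L/cmH2O = 0.585 s.
Fraction remaining at end-expiration = e^(−Te/τ) = e^(−1.06/0.585) = 0.1633 → 16.33%.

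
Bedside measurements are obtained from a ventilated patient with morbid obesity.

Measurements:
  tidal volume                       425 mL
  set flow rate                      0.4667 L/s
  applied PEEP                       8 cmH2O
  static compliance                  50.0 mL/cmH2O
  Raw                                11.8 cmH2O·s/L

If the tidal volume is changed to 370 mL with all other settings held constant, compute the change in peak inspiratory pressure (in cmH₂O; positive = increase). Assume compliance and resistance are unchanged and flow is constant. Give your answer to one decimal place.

-1.1

PIP = Vt/C + R·V̇ + PEEP (constant-flow equation of motion).
Only the elastic term changes: ΔPIP = ΔVt / C = (370 − 425) / 50.0 = -1.1 cmH2O.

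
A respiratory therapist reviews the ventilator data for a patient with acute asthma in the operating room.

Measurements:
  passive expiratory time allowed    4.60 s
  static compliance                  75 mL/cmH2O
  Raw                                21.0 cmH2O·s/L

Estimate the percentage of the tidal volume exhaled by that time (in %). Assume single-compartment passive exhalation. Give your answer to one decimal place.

94.6

τ = R × C = 21.0 × 75 mL/cmH2O = 21.0 × 0.075 L/cmH2O = 1.575 s.
Passive exhalation: V(t)/V₀ = e^(−t/τ) = e^(−4.60/1.575) = 0.0539.
Fraction exhaled = 1 − 0.0539 = 0.9461 → 94.61%.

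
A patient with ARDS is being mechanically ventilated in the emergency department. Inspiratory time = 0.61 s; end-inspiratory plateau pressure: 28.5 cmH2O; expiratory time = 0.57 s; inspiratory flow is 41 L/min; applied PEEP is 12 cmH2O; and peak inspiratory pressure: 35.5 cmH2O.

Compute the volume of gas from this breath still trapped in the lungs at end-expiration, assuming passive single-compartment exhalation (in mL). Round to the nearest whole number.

46

Flow: 41 L/min ÷ 60 = 0.6833 L/s.
Vt = flow × Ti = 0.6833 L/s × 0.61 s × 1000 mL/L = 416.81 mL.
R = (PIP − Pplat)/V̇ = (35.5 − 28.5) / 0.6833 = 7.0/0.6833 = 10.244 cmH2O·s/L.
C = Vt/(Pplat − PEEP) = 416.81 / (28.5 − 12) = 416.81/16.5 = 25.261 mL/cmH2O.
τ = R × C = 10.244 × 0.02526 L/cmH2O = 0.2588 s.
Fraction remaining = e^(−Te/τ) = e^(−0.57/0.2588) = 0.1105.
Trapped volume = 416.81 × 0.1105 = 46.058 mL.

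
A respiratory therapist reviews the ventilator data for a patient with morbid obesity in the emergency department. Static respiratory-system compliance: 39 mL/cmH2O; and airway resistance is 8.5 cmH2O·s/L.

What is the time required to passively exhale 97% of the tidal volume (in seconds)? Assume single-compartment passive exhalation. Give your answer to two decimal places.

1.16

τ = R × C = 8.5 × 39 mL/cmH2O = 8.5 × 0.039 L/cmH2O = 0.3315 s.
Exhaled fraction f = 1 − e^(−t/τ) → t = −τ·ln(1 − f) = −0.3315·ln(0.03) = 1.162 s.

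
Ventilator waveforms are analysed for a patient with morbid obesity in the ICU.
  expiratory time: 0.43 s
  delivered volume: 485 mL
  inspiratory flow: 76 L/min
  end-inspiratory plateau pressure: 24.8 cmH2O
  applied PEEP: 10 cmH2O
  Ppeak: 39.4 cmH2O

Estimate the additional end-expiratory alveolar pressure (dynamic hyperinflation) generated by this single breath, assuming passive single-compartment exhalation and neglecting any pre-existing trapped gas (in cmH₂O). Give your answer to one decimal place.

Flow: 76 L/min ÷ 60 = 1.2667 L/s.
R = (PIP − Pplat)/V̇ = (39.4 − 24.8) / 1.2667 = 14.6/1.2667 = 11.526 cmH2O·s/L.
C = Vt/(Pplat − PEEP) = 485.0 / (24.8 − 10) = 485.0/14.8 = 32.77 mL/cmH2O.
τ = R × C = 11.526 × 0.03277 L/cmH2O = 0.3777 s.
Fraction remaining = e^(−Te/τ) = e^(−0.43/0.3777) = 0.3203; trapped volume = 485.0 × 0.3203 = 155.35 mL.
Additional alveolar pressure from trapping ≈ V_trapped / C = 155.35 / 32.77 = 4.741 cmH2O.

4.7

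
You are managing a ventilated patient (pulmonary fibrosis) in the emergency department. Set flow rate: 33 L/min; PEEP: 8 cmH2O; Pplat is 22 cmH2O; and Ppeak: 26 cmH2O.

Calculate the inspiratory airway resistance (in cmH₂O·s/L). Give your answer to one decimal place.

7.3

Flow: 33 L/min ÷ 60 = 0.55 L/s.
Raw = (PIP − Pplat) / flow = (26 − 22) / 0.55 = 4.0 / 0.55 = 7.273 cmH2O·s/L.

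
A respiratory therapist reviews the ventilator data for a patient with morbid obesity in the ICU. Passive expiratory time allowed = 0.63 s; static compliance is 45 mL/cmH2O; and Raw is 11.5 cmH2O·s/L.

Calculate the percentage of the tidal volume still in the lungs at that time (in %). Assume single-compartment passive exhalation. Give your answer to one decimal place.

29.6

τ = R × C = 11.5 × 45 mL/cmH2O = 11.5 × 0.045 L/cmH2O = 0.5175 s.
Passive exhalation: V(t)/V₀ = e^(−t/τ) = e^(−0.63/0.5175) = 0.296.
Fraction remaining = 0.296 → 29.6%.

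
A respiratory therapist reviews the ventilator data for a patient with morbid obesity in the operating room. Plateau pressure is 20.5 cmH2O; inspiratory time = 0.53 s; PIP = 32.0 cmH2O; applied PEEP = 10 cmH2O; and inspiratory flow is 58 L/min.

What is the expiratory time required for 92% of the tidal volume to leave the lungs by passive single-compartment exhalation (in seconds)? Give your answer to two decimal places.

1.47

Flow: 58 L/min ÷ 60 = 0.9667 L/s.
Vt = flow × Ti = 0.9667 L/s × 0.53 s × 1000 mL/L = 512.35 mL.
R = (PIP − Pplat)/V̇ = (32.0 − 20.5) / 0.9667 = 11.5/0.9667 = 11.896 cmH2O·s/L.
C = Vt/(Pplat − PEEP) = 512.35 / (20.5 − 10) = 512.35/10.5 = 48.795 mL/cmH2O.
τ = R × C = 11.896 × 0.0488 L/cmH2O = 0.5805 s.
t = −τ·ln(1 − 0.92) = −0.5805·ln(0.08) = 1.466 s.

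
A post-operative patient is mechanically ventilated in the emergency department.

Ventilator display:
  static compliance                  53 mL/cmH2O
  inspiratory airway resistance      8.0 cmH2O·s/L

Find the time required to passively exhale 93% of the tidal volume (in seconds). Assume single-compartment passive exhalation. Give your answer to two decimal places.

1.13

τ = R × C = 8.0 × 53 mL/cmH2O = 8.0 × 0.053 L/cmH2O = 0.424 s.
Exhaled fraction f = 1 − e^(−t/τ) → t = −τ·ln(1 − f) = −0.424·ln(0.07) = 1.128 s.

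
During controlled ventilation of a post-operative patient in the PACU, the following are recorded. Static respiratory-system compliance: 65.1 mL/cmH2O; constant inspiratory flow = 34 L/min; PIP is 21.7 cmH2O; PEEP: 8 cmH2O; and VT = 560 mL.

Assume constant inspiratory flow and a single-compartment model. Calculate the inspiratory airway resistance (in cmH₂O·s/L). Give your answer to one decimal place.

9.0

Flow: 34 L/min ÷ 60 = 0.5667 L/s.
Equation of motion (constant flow): PIP = Vt/C + R·V̇ + PEEP.
R·V̇ = PIP − Vt/C − PEEP = 21.7 − 560/65.1 − 8 = 21.7 − 8.602 − 8 = 5.098 cmH2O.
R = 5.098 / 0.5667 = 8.996 cmH2O·s/L.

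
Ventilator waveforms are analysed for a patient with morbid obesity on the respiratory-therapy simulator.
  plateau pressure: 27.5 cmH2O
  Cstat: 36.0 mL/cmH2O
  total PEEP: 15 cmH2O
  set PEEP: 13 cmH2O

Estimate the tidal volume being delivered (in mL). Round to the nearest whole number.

450

End-expiratory occlusion gives total PEEP = 15 cmH2O (intrinsic PEEP = 15 − 13 = 2). Use total PEEP for the elastic gradient.
Vt = Cstat × (Pplat − PEEPtotal) = 36.0 × (27.5 − 15) = 36.0 × 12.5 = 450.0 mL.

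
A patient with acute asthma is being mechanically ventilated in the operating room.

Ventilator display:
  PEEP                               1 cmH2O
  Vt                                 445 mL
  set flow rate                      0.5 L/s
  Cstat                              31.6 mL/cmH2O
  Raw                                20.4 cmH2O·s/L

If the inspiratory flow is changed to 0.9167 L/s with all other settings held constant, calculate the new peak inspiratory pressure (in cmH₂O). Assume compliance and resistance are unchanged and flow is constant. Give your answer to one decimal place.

PIP = Vt/C + R·V̇ + PEEP (constant-flow equation of motion).
Only the resistive term changes: ΔPIP = R × ΔV̇ = 20.4 × (0.9167 − 0.5) = 20.4 × 0.4167 = 8.501 cmH2O.
Original PIP = 445/31.6 + 20.4×0.5 + 1 = 25.282 cmH2O; new PIP = 25.282 + (8.501) = 33.783 cmH2O.

33.8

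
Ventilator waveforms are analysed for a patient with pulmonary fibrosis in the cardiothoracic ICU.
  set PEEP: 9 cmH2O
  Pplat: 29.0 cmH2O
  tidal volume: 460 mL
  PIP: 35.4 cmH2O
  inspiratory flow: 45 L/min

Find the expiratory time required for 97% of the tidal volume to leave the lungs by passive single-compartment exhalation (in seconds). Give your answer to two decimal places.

0.69

Flow: 45 L/min ÷ 60 = 0.75 L/s.
R = (PIP − Pplat)/V̇ = (35.4 − 29.0) / 0.75 = 6.4/0.75 = 8.533 cmH2O·s/L.
C = Vt/(Pplat − PEEP) = 460.0 / (29.0 − 9) = 460.0/20.0 = 23.0 mL/cmH2O.
τ = R × C = 8.533 × 0.023 L/cmH2O = 0.1963 s.
t = −τ·ln(1 − 0.97) = −0.1963·ln(0.03) = 0.6883 s.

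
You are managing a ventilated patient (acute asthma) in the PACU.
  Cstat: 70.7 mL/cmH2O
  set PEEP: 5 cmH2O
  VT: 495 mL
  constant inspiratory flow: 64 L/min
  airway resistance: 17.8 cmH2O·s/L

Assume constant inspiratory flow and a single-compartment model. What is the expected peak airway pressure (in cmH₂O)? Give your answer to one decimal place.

Flow: 64 L/min ÷ 60 = 1.0667 L/s.
Equation of motion (constant flow): PIP = Vt/C + R·V̇ + PEEP.
PIP = 495/70.7 + 17.8×1.0667 + 5 = 7.001 + 18.987 + 5 = 30.988 cmH2O.

31.0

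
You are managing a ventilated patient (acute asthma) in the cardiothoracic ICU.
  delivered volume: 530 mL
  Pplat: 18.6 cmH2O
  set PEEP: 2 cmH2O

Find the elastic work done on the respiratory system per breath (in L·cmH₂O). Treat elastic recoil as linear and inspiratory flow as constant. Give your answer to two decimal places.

Elastic work ≈ ½ × (Pplat − PEEP) × Vt = 0.5 × (18.6 − 2) × 0.530 L = 0.5 × 16.6 × 0.530 = 4.399 L·cmH2O.

4.40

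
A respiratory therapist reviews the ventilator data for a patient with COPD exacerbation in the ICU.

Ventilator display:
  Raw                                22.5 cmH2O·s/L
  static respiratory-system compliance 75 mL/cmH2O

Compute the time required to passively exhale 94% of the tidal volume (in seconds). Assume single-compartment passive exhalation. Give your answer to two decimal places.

τ = R × C = 22.5 × 75 mL/cmH2O = 22.5 × 0.075 L/cmH2O = 1.688 s.
Exhaled fraction f = 1 − e^(−t/τ) → t = −τ·ln(1 − f) = −1.688·ln(0.06) = 4.749 s.

4.75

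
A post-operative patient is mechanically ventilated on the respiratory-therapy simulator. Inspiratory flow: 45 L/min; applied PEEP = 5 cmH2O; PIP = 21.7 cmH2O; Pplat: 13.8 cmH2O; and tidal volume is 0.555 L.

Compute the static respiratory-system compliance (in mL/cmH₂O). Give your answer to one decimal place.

Cstat = Vt / (Pplat − PEEP) = 555 / (13.8 − 5) = 555 / 8.8 = 63.068 mL/cmH2O.

63.1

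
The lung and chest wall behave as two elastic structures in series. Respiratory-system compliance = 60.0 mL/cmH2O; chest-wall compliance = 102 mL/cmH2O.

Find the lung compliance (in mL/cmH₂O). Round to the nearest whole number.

146

1/CL = 1/Crs − 1/Ccw.
1/CL = 1/60.0 − 1/102 = 0.006863.
CL = 145.71 mL/cmH2O.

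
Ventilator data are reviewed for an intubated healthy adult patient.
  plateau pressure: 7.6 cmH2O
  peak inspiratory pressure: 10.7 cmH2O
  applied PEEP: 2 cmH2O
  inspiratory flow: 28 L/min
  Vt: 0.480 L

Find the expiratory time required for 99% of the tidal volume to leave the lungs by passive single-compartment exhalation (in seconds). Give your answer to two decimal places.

2.62

Flow: 28 L/min ÷ 60 = 0.4667 L/s.
R = (PIP − Pplat)/V̇ = (10.7 − 7.6) / 0.4667 = 3.1/0.4667 = 6.642 cmH2O·s/L.
C = Vt/(Pplat − PEEP) = 480.0 / (7.6 − 2) = 480.0/5.6 = 85.714 mL/cmH2O.
τ = R × C = 6.642 × 0.08571 L/cmH2O = 0.5693 s.
t = −τ·ln(1 − 0.99) = −0.5693·ln(0.01) = 2.622 s.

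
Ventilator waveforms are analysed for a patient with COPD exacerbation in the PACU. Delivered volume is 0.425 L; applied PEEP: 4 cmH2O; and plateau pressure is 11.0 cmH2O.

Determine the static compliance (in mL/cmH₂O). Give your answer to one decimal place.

60.7

Cstat = Vt / (Pplat − PEEP) = 425 / (11.0 − 4) = 425 / 7.0 = 60.714 mL/cmH2O.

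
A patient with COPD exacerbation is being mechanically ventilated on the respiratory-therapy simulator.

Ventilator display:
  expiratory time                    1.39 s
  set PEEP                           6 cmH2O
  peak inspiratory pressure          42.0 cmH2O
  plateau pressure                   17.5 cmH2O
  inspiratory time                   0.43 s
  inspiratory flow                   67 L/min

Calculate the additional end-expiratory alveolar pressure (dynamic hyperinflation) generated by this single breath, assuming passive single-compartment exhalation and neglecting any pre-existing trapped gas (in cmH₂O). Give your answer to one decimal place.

2.5

Flow: 67 L/min ÷ 60 = 1.1167 L/s.
Vt = flow × Ti = 1.1167 L/s × 0.43 s × 1000 mL/L = 480.18 mL.
R = (PIP − Pplat)/V̇ = (42.0 − 17.5) / 1.1167 = 24.5/1.1167 = 21.94 cmH2O·s/L.
C = Vt/(Pplat − PEEP) = 480.18 / (17.5 − 6) = 480.18/11.5 = 41.755 mL/cmH2O.
τ = R × C = 21.94 × 0.04176 L/cmH2O = 0.9162 s.
Fraction remaining = e^(−Te/τ) = e^(−1.39/0.9162) = 0.2193; trapped volume = 480.18 × 0.2193 = 105.3 mL.
Additional alveolar pressure from trapping ≈ V_trapped / C = 105.3 / 41.755 = 2.522 cmH2O.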